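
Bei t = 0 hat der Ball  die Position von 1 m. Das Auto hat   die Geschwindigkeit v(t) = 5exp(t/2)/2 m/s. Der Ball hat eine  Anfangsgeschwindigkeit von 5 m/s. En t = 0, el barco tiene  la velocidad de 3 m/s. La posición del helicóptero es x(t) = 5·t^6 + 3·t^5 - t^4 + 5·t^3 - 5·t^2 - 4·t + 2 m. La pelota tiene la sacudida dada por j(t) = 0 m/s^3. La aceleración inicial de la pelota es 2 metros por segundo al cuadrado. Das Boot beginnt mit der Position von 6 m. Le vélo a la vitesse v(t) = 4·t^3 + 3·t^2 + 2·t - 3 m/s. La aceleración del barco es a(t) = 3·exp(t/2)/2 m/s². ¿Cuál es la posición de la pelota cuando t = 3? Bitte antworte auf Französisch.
Nous devons trouver la primitive de notre équation du jerk j(t) = 0 3 fois. En prenant ∫j(t)dt et en appliquant a(0) = 2, nous trouvons a(t) = 2. En prenant ∫a(t)dt et en appliquant v(0) = 5, nous trouvons v(t) = 2·t + 5. La primitive de la vitesse, avec x(0) = 1, donne la position: x(t) = t^2 + 5·t + 1. De l'équation de la position x(t) = t^2 + 5·t + 1, nous substituons t = 3 pour obtenir x = 25.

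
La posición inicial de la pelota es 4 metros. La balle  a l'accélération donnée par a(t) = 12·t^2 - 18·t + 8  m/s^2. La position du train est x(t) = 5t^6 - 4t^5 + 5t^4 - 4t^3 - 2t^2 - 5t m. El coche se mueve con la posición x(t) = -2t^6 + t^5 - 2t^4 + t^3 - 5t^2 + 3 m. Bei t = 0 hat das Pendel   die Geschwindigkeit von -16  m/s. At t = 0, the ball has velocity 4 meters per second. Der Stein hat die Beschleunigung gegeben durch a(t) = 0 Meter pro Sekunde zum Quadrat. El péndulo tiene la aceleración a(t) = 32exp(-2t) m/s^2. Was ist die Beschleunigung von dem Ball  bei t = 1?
Mit a(t) = 12·t^2 - 18·t + 8 und Einsetzen von t = 1, finden wir a = 2.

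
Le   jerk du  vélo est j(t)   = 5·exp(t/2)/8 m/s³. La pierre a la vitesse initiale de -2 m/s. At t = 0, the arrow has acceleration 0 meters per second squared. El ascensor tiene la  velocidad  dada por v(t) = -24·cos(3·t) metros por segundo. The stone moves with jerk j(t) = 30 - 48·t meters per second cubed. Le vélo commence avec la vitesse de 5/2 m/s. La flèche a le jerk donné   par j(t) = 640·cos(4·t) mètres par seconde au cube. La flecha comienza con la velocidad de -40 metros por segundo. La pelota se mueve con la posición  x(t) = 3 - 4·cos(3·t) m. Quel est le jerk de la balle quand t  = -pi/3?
Nous devons dériver notre équation de la position x(t) = 3 - 4·cos(3·t) 3 fois. En prenant d/dt de x(t), nous trouvons v(t) = 12·sin(3·t). En dérivant la vitesse, nous obtenons l'accélération: a(t) = 36·cos(3·t). En prenant d/dt de a(t), nous trouvons j(t) = -108·sin(3·t). Nous avons le jerk j(t) = -108·sin(3·t). En substituant t = -pi/3: j(-pi/3) = 0.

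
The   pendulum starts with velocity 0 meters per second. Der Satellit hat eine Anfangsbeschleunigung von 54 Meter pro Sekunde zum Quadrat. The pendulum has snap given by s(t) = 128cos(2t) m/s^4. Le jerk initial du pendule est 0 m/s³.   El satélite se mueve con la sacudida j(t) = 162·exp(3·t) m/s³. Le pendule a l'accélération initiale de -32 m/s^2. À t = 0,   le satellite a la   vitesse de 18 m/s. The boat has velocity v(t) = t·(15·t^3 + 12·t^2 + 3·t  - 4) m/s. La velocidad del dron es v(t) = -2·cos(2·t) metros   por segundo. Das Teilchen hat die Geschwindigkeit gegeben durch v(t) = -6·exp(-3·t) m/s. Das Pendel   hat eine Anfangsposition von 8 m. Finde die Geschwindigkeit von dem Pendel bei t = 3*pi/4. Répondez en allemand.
Wir müssen das Integral unserer Gleichung für den Snap s(t) = 128·cos(2·t) 3-mal finden. Das Integral von dem Snap ist der Ruck. Mit j(0) = 0 erhalten wir j(t) = 64·sin(2·t). Die Stammfunktion von dem Ruck ist die Beschleunigung. Mit a(0) = -32 erhalten wir a(t) = -32·cos(2·t). Die Stammfunktion von der Beschleunigung ist die Geschwindigkeit. Mit v(0) = 0 erhalten wir v(t) = -16·sin(2·t). Wir haben die Geschwindigkeit v(t) = -16·sin(2·t). Durch Einsetzen von t = 3*pi/4: v(3*pi/4) = 16.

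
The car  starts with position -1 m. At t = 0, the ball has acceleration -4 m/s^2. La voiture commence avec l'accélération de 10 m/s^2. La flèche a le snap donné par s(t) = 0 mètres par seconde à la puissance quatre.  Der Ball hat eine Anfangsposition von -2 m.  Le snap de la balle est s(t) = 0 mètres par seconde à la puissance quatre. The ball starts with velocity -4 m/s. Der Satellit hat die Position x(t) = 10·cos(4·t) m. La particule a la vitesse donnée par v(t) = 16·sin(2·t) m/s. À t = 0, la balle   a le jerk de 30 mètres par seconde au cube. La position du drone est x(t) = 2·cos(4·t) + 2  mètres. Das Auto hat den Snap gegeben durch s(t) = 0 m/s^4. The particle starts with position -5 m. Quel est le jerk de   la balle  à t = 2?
En partant du snap s(t) = 0, nous prenons 1 primitive. En prenant ∫s(t)dt et en appliquant j(0) = 30, nous trouvons j(t) = 30. Nous avons le jerk j(t) = 30. En substituant t = 2: j(2) = 30.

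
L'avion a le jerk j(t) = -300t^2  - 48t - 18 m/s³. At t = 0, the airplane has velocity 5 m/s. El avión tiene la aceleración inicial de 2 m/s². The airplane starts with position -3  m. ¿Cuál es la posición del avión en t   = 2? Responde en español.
Partiendo de la sacudida j(t) = -300·t^2 - 48·t - 18, tomamos 3 integrales. Tomando ∫j(t)dt y aplicando a(0) = 2, encontramos a(t) = -100·t^3 - 24·t^2 - 18·t + 2. La integral de la aceleración, con v(0) = 5, da la velocidad: v(t) = -25·t^4 - 8·t^3 - 9·t^2 + 2·t + 5. Tomando ∫v(t)dt y aplicando x(0) = -3, encontramos x(t) = -5·t^5 - 2·t^4 - 3·t^3 + t^2 + 5·t - 3. Tenemos la posición x(t) = -5·t^5 - 2·t^4 - 3·t^3 + t^2 + 5·t - 3. Sustituyendo t = 2: x(2) = -205.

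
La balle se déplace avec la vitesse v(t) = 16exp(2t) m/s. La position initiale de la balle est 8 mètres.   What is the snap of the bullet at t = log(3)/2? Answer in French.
Nous devons dériver notre équation de la vitesse v(t) = 16·exp(2·t) 3 fois. La dérivée de la vitesse donne l'accélération: a(t) = 32·exp(2·t). En prenant d/dt de a(t), nous trouvons j(t) = 64·exp(2·t). En prenant d/dt de j(t), nous trouvons s(t) = 128·exp(2·t). En utilisant s(t) = 128·exp(2·t) et en substituant t = log(3)/2, nous trouvons s = 384.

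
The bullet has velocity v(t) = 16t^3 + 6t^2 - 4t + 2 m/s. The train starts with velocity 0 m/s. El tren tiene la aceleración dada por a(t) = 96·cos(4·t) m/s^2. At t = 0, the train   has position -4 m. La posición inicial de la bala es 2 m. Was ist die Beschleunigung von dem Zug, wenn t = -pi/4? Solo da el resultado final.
Die Beschleunigung bei t = -pi/4 ist a = -96.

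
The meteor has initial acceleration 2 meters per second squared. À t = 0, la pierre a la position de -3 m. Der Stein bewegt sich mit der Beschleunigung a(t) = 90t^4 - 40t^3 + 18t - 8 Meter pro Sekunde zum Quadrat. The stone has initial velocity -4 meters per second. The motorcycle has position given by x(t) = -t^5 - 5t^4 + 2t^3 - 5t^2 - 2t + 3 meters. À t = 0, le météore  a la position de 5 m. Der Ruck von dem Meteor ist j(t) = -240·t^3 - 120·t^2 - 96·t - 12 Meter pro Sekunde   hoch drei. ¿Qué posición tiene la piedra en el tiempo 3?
Debemos encontrar la antiderivada de nuestra ecuación de la aceleración a(t) = 90·t^4 - 40·t^3 + 18·t - 8 2 veces. La antiderivada de la aceleración, con v(0) = -4, da la velocidad: v(t) = 18·t^5 - 10·t^4 + 9·t^2 - 8·t - 4. La integral de la velocidad es la posición. Usando x(0) = -3, obtenemos x(t) = 3·t^6 - 2·t^5 + 3·t^3 - 4·t^2 - 4·t - 3. Tenemos la posición x(t) = 3·t^6 - 2·t^5 + 3·t^3 - 4·t^2 - 4·t - 3. Sustituyendo t = 3: x(3) = 1731.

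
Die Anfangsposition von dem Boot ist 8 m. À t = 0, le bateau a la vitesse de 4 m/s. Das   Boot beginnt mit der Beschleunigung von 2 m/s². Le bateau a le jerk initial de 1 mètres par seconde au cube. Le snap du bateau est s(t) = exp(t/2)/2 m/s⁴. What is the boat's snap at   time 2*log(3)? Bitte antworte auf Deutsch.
Mit s(t) = exp(t/2)/2 und Einsetzen von t = 2*log(3), finden wir s = 3/2.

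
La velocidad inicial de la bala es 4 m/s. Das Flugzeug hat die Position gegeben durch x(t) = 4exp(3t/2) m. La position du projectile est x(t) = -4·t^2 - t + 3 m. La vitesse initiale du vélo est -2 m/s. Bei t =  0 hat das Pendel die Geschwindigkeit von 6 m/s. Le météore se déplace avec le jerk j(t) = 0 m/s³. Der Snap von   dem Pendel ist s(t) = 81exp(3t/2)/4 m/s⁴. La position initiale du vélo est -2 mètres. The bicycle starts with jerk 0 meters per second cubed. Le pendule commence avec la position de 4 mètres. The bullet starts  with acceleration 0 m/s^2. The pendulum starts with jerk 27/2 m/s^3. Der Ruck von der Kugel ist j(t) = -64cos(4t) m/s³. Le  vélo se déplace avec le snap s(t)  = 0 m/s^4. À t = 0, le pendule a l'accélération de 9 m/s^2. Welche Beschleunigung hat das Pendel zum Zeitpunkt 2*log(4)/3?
Wir müssen das Integral unserer Gleichung für den Snap s(t) = 81·exp(3·t/2)/4 2-mal finden. Durch Integration von dem Snap und Verwendung der Anfangsbedingung j(0) = 27/2, erhalten wir j(t) = 27·exp(3·t/2)/2. Mit ∫j(t)dt und Anwendung von a(0) = 9, finden wir a(t) = 9·exp(3·t/2). Mit a(t) = 9·exp(3·t/2) und Einsetzen von t = 2*log(4)/3, finden wir a = 36.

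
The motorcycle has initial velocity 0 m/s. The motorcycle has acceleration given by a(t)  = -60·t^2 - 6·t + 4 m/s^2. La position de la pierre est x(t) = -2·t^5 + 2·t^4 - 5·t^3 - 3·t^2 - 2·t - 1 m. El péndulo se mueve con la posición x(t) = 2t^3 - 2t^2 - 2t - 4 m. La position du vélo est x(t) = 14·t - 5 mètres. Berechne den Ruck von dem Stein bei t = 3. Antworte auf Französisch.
Pour résoudre ceci, nous devons prendre 3 dérivées de notre équation de la position x(t) = -2·t^5 + 2·t^4 - 5·t^3 - 3·t^2 - 2·t - 1. En prenant d/dt de x(t), nous trouvons v(t) = -10·t^4 + 8·t^3 - 15·t^2 - 6·t - 2. En prenant d/dt de v(t), nous trouvons a(t) = -40·t^3 + 24·t^2 - 30·t - 6. La dérivée de l'accélération donne le jerk: j(t) = -120·t^2 + 48·t - 30. De l'équation du jerk j(t) = -120·t^2 + 48·t - 30, nous substituons t = 3 pour obtenir j = -966.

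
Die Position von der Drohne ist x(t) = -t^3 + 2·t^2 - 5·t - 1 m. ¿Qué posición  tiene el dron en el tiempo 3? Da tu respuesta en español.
Tenemos la posición x(t) = -t^3 + 2·t^2 - 5·t - 1. Sustituyendo t = 3: x(3) = -25.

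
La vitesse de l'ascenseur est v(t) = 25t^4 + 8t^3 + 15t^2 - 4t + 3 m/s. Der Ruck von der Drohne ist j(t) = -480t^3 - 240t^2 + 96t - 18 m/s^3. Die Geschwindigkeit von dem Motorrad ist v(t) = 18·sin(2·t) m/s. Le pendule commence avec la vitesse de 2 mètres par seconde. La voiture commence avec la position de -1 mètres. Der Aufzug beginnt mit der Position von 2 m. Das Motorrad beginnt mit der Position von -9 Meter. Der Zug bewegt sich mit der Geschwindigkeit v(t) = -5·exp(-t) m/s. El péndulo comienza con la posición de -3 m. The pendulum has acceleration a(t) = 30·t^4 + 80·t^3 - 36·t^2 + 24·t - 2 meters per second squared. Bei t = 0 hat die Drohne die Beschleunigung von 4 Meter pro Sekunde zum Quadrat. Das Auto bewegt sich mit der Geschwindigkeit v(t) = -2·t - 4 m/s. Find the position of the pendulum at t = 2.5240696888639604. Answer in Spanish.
Partiendo de la aceleración a(t) = 30·t^4 + 80·t^3 - 36·t^2 + 24·t - 2, tomamos 2 antiderivadas. Tomando ∫a(t)dt y aplicando v(0) = 2, encontramos v(t) = 6·t^5 + 20·t^4 - 12·t^3 + 12·t^2 - 2·t + 2. Integrando la velocidad y usando la condición inicial x(0) = -3, obtenemos x(t) = t^6 + 4·t^5 - 3·t^4 + 4·t^3 - t^2 + 2·t - 3. Tenemos la posición x(t) = t^6 + 4·t^5 - 3·t^4 + 4·t^3 - t^2 + 2·t - 3. Sustituyendo t = 2.5240696888639604: x(2.5240696888639604) = 606.616563273891.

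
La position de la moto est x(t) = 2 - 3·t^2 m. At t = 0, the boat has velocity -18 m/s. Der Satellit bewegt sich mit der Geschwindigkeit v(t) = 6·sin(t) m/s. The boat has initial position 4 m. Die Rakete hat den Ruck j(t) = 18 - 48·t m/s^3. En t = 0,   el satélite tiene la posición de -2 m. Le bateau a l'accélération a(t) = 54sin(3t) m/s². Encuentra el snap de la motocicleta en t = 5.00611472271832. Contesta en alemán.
Um dies zu lösen, müssen wir 4 Ableitungen unserer Gleichung für die Position x(t) = 2 - 3·t^2 nehmen. Die Ableitung von der Position ergibt die Geschwindigkeit: v(t) = -6·t. Die Ableitung von der Geschwindigkeit ergibt die Beschleunigung: a(t) = -6. Die Ableitung von der Beschleunigung ergibt den Ruck: j(t) = 0. Durch Ableiten von dem Ruck erhalten wir den Snap: s(t) = 0. Mit s(t) = 0 und Einsetzen von t = 5.00611472271832, finden wir s = 0.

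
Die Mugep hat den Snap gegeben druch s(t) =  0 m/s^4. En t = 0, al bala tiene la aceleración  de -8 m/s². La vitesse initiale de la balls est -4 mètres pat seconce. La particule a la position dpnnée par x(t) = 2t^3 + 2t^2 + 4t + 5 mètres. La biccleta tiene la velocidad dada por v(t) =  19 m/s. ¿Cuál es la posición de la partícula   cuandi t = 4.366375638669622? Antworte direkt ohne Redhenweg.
x(4.366375638669622) = 227.087940925844.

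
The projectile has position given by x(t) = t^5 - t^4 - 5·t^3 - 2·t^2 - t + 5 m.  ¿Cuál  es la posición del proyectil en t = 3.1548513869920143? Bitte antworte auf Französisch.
En utilisant x(t) = t^5 - t^4 - 5·t^3 - 2·t^2 - t + 5 et en substituant t = 3.1548513869920143, nous trouvons x = 38.4045001596670.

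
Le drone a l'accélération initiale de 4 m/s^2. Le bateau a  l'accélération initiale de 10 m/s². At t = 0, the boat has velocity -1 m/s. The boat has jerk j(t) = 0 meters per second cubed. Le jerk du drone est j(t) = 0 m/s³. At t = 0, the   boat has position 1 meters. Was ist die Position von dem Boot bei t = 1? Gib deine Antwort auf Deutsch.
Um dies zu lösen, müssen wir 3 Stammfunktionen unserer Gleichung für den Ruck j(t) = 0 finden. Mit ∫j(t)dt und Anwendung von a(0) = 10, finden wir a(t) = 10. Durch Integration von der Beschleunigung und Verwendung der Anfangsbedingung v(0) = -1, erhalten wir v(t) = 10·t - 1. Mit ∫v(t)dt und Anwendung von x(0) = 1, finden wir x(t) = 5·t^2 - t + 1. Wir haben die Position x(t) = 5·t^2 - t + 1. Durch Einsetzen von t = 1: x(1) = 5.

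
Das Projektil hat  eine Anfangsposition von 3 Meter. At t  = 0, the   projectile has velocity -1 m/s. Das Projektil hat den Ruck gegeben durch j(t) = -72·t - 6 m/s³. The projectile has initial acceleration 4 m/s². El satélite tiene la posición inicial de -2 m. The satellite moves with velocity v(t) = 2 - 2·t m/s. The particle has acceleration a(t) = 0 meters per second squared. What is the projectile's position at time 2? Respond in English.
We must find the antiderivative of our jerk equation j(t) = -72·t - 6 3 times. The integral of jerk is acceleration. Using a(0) = 4, we get a(t) = -36·t^2 - 6·t + 4. Integrating acceleration and using the initial condition v(0) = -1, we get v(t) = -12·t^3 - 3·t^2 + 4·t - 1. The antiderivative of velocity is position. Using x(0) = 3, we get x(t) = -3·t^4 - t^3 + 2·t^2 - t + 3. We have position x(t) = -3·t^4 - t^3 + 2·t^2 - t + 3. Substituting t = 2: x(2) = -47.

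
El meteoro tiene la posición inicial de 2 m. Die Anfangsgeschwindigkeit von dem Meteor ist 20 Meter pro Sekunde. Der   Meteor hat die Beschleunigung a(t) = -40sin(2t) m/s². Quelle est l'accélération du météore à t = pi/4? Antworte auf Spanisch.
Tenemos la aceleración a(t) = -40·sin(2·t). Sustituyendo t = pi/4: a(pi/4) = -40.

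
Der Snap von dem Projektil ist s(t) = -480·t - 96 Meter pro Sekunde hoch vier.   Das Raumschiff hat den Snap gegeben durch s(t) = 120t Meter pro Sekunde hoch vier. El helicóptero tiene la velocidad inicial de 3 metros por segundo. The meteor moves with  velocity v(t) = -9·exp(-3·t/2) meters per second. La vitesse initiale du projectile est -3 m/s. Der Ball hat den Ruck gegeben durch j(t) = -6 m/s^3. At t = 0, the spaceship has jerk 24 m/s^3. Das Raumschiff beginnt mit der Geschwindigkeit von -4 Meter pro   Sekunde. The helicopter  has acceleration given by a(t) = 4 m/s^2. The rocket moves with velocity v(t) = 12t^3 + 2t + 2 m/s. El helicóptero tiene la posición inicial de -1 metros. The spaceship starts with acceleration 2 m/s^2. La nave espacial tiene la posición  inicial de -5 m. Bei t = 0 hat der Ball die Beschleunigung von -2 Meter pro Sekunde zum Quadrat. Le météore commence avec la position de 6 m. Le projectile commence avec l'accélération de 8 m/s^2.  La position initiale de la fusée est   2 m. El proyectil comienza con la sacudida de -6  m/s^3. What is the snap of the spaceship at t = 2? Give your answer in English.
Using s(t) = 120·t and substituting t = 2, we find s = 240.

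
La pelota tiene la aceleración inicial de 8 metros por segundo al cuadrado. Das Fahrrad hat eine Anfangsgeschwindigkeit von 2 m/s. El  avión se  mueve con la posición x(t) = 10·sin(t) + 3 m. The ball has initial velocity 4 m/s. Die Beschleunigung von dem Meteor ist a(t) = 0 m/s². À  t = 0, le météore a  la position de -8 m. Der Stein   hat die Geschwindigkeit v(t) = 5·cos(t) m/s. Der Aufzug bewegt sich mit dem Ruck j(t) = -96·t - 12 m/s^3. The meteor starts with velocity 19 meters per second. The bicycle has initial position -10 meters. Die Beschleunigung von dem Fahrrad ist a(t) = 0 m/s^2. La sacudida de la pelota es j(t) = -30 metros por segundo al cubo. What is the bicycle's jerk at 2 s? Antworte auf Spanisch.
Para resolver esto, necesitamos tomar 1 derivada de nuestra ecuación de la aceleración a(t) = 0. Tomando d/dt de a(t), encontramos j(t) = 0. De la ecuación de la sacudida j(t) = 0, sustituimos t = 2 para obtener j = 0.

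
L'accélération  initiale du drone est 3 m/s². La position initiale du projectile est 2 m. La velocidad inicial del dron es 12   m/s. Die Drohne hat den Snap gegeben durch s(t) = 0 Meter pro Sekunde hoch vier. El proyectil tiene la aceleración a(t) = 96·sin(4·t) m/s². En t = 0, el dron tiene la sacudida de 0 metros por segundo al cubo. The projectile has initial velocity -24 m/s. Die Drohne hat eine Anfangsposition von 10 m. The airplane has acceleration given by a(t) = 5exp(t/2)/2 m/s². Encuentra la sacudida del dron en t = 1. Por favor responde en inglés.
To solve this, we need to take 1 integral of our snap equation s(t) = 0. Integrating snap and using the initial condition j(0) = 0, we get j(t) = 0. Using j(t) = 0 and substituting t = 1, we find j = 0.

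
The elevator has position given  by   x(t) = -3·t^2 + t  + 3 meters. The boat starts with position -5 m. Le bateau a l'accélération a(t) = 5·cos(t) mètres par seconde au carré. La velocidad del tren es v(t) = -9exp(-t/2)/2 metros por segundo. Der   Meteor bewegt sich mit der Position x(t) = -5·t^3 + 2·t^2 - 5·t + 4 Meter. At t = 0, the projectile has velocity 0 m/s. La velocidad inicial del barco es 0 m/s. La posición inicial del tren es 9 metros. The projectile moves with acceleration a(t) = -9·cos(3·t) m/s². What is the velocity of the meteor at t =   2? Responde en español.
Partiendo de la posición x(t) = -5·t^3 + 2·t^2 - 5·t + 4, tomamos 1 derivada. Derivando la posición, obtenemos la velocidad: v(t) = -15·t^2 + 4·t - 5. De la ecuación de la velocidad v(t) = -15·t^2 + 4·t - 5, sustituimos t = 2 para obtener v = -57.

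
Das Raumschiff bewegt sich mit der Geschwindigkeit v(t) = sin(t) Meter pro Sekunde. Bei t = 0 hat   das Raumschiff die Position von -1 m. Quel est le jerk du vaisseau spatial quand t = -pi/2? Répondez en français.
Pour résoudre ceci, nous devons prendre 2 dérivées de notre équation de la vitesse v(t) = sin(t). En prenant d/dt de v(t), nous trouvons a(t) = cos(t). En prenant d/dt de a(t), nous trouvons j(t) = -sin(t). De l'équation du jerk j(t) = -sin(t), nous substituons t = -pi/2 pour obtenir j = 1.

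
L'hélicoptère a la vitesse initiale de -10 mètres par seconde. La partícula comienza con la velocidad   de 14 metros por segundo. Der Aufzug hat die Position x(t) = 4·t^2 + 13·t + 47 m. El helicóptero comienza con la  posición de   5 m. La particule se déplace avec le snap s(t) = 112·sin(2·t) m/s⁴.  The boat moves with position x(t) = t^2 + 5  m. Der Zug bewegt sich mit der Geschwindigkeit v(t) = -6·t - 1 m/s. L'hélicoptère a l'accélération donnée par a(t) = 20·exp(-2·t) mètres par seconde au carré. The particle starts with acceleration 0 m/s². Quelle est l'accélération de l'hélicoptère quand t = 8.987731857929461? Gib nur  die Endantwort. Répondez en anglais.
The answer is 3.12165780559568E-7.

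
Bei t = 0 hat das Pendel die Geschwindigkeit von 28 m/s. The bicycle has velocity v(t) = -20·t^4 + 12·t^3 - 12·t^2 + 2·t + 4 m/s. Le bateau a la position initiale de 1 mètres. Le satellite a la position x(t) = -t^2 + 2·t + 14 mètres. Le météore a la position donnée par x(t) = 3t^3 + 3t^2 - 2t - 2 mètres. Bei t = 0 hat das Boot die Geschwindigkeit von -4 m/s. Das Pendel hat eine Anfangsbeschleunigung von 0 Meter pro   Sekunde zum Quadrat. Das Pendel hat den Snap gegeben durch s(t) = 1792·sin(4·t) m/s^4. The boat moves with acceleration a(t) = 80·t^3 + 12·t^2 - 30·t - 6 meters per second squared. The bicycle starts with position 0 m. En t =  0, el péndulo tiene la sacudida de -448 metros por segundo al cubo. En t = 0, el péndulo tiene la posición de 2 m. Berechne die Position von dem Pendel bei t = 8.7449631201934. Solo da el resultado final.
x(8.7449631201934) = -0.869228905340065.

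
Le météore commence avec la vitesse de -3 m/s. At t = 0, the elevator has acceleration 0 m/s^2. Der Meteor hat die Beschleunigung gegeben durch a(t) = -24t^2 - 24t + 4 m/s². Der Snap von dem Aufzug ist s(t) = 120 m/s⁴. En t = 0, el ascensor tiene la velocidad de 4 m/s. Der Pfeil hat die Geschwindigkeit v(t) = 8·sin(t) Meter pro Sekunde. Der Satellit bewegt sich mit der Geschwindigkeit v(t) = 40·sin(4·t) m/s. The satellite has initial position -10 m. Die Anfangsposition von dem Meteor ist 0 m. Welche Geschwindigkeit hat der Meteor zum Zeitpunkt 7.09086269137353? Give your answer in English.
To find the answer, we compute 1 antiderivative of a(t) = -24·t^2 - 24·t + 4. Taking ∫a(t)dt and applying v(0) = -3, we find v(t) = -8·t^3 - 12·t^2 + 4·t - 3. From the given velocity equation v(t) = -8·t^3 - 12·t^2 + 4·t - 3, we substitute t = 7.09086269137353 to get v = -3430.24809292348.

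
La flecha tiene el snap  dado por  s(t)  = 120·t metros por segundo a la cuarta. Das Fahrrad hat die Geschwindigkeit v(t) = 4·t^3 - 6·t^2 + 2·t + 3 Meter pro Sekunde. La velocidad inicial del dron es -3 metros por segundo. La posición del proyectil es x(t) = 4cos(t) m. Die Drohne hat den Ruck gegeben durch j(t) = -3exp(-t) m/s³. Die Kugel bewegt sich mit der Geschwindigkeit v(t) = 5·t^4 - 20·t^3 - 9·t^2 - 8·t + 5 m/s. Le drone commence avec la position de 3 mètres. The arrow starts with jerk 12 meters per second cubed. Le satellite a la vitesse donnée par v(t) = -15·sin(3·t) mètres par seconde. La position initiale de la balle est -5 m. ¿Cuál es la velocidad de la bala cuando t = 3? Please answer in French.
De l'équation de la vitesse v(t) = 5·t^4 - 20·t^3 - 9·t^2 - 8·t + 5, nous substituons t = 3 pour obtenir v = -235.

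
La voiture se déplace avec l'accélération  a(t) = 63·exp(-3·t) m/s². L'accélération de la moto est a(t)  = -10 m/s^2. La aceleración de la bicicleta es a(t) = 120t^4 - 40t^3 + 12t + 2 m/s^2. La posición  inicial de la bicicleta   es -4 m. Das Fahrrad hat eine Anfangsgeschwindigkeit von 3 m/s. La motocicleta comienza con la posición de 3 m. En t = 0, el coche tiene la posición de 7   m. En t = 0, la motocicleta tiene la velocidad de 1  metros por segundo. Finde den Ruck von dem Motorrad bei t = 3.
Wir müssen unsere Gleichung für die Beschleunigung a(t) = -10 1-mal ableiten. Mit d/dt von a(t) finden wir j(t) = 0. Mit j(t) = 0 und Einsetzen von t = 3, finden wir j = 0.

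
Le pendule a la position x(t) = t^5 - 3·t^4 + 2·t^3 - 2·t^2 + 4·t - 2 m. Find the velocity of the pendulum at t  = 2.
Starting from position x(t) = t^5 - 3·t^4 + 2·t^3 - 2·t^2 + 4·t - 2, we take 1 derivative. The derivative of position gives velocity: v(t) = 5·t^4 - 12·t^3 + 6·t^2 - 4·t + 4. We have velocity v(t) = 5·t^4 - 12·t^3 + 6·t^2 - 4·t + 4. Substituting t = 2: v(2) = 4.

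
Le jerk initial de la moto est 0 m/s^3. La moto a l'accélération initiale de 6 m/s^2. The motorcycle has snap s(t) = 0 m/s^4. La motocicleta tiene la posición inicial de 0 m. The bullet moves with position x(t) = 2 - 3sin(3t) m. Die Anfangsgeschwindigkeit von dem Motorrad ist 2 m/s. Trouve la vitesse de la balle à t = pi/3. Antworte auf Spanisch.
Partiendo de la posición x(t) = 2 - 3·sin(3·t), tomamos 1 derivada. La derivada de la posición da la velocidad: v(t) = -9·cos(3·t). De la ecuación de la velocidad v(t) = -9·cos(3·t), sustituimos t = pi/3 para obtener v = 9.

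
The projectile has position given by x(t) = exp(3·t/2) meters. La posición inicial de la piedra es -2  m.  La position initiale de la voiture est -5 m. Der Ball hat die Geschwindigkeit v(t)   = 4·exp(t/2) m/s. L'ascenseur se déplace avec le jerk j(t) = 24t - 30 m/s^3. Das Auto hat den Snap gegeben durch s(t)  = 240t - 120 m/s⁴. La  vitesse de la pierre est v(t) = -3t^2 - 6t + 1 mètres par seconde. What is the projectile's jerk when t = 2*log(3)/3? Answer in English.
We must differentiate our position equation x(t) = exp(3·t/2) 3 times. The derivative of position gives velocity: v(t) = 3·exp(3·t/2)/2. Differentiating velocity, we get acceleration: a(t) = 9·exp(3·t/2)/4. The derivative of acceleration gives jerk: j(t) = 27·exp(3·t/2)/8. Using j(t) = 27·exp(3·t/2)/8 and substituting t = 2*log(3)/3, we find j = 81/8.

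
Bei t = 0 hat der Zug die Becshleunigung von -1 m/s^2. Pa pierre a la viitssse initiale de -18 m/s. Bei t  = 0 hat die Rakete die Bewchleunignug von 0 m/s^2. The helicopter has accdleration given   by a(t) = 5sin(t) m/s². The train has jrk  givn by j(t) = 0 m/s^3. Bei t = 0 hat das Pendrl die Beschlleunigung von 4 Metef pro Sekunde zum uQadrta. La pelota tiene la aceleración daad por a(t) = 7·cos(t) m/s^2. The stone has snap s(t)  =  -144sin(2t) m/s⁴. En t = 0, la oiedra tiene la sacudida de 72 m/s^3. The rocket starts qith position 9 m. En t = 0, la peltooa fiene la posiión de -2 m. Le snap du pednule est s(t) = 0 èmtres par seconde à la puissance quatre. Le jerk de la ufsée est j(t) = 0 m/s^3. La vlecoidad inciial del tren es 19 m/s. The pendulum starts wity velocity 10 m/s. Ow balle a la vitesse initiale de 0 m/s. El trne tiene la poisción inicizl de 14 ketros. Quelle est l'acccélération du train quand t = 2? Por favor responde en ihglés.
To solve this, we need to take 1 antiderivative of our jerk equation j(t) = 0. Taking ∫j(t)dt and applying a(0) = -1, we find a(t) = -1. From the given acceleration equation a(t) = -1, we substitute t = 2 to get a = -1.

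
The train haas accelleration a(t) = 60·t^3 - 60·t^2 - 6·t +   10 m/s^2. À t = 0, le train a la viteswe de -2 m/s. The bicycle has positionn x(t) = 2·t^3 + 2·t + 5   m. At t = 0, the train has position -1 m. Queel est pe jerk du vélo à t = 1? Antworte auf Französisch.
Pour résoudre ceci, nous devons prendre 3 dérivées de notre équation de la position x(t) = 2·t^3 + 2·t + 5. En dérivant la position, nous obtenons la vitesse: v(t) = 6·t^2 + 2. En dérivant la vitesse, nous obtenons l'accélération: a(t) = 12·t. En prenant d/dt de a(t), nous trouvons j(t) = 12. Nous avons le jerk j(t) = 12. En substituant t = 1: j(1) = 12.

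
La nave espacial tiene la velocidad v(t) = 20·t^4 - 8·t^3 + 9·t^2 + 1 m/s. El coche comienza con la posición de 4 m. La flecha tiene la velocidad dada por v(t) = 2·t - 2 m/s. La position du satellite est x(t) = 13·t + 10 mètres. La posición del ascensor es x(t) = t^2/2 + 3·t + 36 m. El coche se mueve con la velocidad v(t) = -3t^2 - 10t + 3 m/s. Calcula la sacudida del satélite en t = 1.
Para resolver esto, necesitamos tomar 3 derivadas de nuestra ecuación de la posición x(t) = 13·t + 10. Tomando d/dt de x(t), encontramos v(t) = 13. Tomando d/dt de v(t), encontramos a(t) = 0. Tomando d/dt de a(t), encontramos j(t) = 0. Usando j(t) = 0 y sustituyendo t = 1, encontramos j = 0.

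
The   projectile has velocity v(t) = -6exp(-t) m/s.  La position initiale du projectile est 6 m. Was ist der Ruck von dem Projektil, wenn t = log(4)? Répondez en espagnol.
Debemos derivar nuestra ecuación de la velocidad v(t) = -6·exp(-t) 2 veces. Derivando la velocidad, obtenemos la aceleración: a(t) = 6·exp(-t). Derivando la aceleración, obtenemos la sacudida: j(t) = -6·exp(-t). Tenemos la sacudida j(t) = -6·exp(-t). Sustituyendo t = log(4): j(log(4)) = -3/2.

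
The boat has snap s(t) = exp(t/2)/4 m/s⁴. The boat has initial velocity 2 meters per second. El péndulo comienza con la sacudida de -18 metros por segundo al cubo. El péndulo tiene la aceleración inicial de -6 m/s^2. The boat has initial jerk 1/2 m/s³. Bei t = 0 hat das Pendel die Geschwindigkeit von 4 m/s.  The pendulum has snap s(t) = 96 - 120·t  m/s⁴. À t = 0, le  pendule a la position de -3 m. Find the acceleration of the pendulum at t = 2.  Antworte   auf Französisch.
Pour résoudre ceci, nous devons prendre 2 primitives de notre équation du snap s(t) = 96 - 120·t. L'intégrale du snap est le jerk. En utilisant j(0) = -18, nous obtenons j(t) = -60·t^2 + 96·t - 18. La primitive du jerk, avec a(0) = -6, donne l'accélération: a(t) = -20·t^3 + 48·t^2 - 18·t - 6. Nous avons l'accélération a(t) = -20·t^3 + 48·t^2 - 18·t - 6. En substituant t = 2: a(2) = -10.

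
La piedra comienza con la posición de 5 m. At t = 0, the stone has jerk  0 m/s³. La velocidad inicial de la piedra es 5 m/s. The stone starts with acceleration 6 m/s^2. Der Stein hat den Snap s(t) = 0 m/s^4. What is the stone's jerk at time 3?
To solve this, we need to take 1 antiderivative of our snap equation s(t) = 0. The integral of snap, with j(0) = 0, gives jerk: j(t) = 0. From the given jerk equation j(t) = 0, we substitute t = 3 to get j = 0.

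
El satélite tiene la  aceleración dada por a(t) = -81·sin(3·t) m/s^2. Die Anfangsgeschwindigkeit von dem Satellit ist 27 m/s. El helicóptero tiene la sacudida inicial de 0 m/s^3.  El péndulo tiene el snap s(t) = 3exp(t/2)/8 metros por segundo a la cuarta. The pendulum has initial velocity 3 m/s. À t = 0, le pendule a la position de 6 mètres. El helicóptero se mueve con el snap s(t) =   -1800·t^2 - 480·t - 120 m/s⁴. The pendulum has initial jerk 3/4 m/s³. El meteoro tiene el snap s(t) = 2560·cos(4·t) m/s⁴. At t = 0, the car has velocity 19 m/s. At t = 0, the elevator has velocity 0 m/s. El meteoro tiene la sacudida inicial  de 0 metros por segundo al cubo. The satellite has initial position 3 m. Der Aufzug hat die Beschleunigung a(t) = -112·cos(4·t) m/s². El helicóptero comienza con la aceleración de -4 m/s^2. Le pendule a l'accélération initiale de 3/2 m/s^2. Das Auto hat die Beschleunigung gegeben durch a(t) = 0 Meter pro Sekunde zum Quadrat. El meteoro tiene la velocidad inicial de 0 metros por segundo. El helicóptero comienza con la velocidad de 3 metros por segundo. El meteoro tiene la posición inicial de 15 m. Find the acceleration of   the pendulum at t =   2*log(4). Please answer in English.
To solve this, we need to take 2 integrals of our snap equation s(t) = 3·exp(t/2)/8. The integral of snap is jerk. Using j(0) = 3/4, we get j(t) = 3·exp(t/2)/4. Taking ∫j(t)dt and applying a(0) = 3/2, we find a(t) = 3·exp(t/2)/2. Using a(t) = 3·exp(t/2)/2 and substituting t = 2*log(4), we find a = 6.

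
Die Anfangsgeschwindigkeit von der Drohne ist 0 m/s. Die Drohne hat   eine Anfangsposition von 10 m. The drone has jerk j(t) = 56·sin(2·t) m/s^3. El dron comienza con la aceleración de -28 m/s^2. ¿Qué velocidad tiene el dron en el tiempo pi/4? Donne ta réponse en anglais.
Starting from jerk j(t) = 56·sin(2·t), we take 2 antiderivatives. Finding the integral of j(t) and using a(0) = -28: a(t) = -28·cos(2·t). The antiderivative of acceleration, with v(0) = 0, gives velocity: v(t) = -14·sin(2·t). Using v(t) = -14·sin(2·t) and substituting t = pi/4, we find v = -14.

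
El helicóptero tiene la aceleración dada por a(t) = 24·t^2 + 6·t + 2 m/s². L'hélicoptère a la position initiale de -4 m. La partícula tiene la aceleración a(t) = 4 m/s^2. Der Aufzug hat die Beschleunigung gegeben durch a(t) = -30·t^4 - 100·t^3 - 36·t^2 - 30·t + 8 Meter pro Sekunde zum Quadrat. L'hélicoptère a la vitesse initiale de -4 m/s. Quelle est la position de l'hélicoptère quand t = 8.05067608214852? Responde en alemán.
Um dies zu lösen, müssen wir 2 Integrale unserer Gleichung für die Beschleunigung a(t) = 24·t^2 + 6·t + 2 finden. Die Stammfunktion von der Beschleunigung, mit v(0) = -4, ergibt die Geschwindigkeit: v(t) = 8·t^3 + 3·t^2 + 2·t - 4. Mit ∫v(t)dt und Anwendung von x(0) = -4, finden wir x(t) = 2·t^4 + t^3 + t^2 - 4·t - 4. Aus der Gleichung für die Position x(t) = 2·t^4 + t^3 + t^2 - 4·t - 4, setzen wir t = 8.05067608214852 ein und erhalten x = 8951.95210127971.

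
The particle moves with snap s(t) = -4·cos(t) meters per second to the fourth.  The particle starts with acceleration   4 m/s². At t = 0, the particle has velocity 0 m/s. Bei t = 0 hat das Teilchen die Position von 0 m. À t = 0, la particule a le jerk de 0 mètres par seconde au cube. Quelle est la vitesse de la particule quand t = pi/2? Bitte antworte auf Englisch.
We need to integrate our snap equation s(t) = -4·cos(t) 3 times. Taking ∫s(t)dt and applying j(0) = 0, we find j(t) = -4·sin(t). The integral of jerk, with a(0) = 4, gives acceleration: a(t) = 4·cos(t). Taking ∫a(t)dt and applying v(0) = 0, we find v(t) = 4·sin(t). From the given velocity equation v(t) = 4·sin(t), we substitute t = pi/2 to get v = 4.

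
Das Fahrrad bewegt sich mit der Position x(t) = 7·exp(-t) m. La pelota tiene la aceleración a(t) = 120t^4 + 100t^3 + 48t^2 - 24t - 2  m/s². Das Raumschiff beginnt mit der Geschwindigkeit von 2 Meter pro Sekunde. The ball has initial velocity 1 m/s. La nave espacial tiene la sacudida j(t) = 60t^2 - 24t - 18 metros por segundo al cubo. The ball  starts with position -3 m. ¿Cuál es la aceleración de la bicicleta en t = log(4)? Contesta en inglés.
We must differentiate our position equation x(t) = 7·exp(-t) 2 times. The derivative of position gives velocity: v(t) = -7·exp(-t). Differentiating velocity, we get acceleration: a(t) = 7·exp(-t). Using a(t) = 7·exp(-t) and substituting t = log(4), we find a = 7/4.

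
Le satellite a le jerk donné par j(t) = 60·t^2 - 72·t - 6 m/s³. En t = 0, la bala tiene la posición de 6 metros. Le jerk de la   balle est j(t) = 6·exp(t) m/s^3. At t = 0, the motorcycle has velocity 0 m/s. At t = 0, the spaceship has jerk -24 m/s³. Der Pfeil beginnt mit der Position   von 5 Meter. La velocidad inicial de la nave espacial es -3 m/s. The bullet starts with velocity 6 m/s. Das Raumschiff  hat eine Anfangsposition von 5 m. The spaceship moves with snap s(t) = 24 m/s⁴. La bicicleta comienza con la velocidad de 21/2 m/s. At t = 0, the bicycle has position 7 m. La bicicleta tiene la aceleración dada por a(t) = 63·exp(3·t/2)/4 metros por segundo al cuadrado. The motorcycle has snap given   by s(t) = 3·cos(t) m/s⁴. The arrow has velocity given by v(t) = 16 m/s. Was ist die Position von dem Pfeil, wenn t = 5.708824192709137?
Wir müssen die Stammfunktion unserer Gleichung für die Geschwindigkeit v(t) = 16 1-mal finden. Die Stammfunktion von der Geschwindigkeit, mit x(0) = 5, ergibt die Position: x(t) = 16·t + 5. Aus der Gleichung für die Position x(t) = 16·t + 5, setzen wir t = 5.708824192709137 ein und erhalten x = 96.3411870833462.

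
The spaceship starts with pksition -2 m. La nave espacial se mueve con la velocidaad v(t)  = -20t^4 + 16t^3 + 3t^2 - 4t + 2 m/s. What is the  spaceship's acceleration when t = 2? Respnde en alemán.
Wir müssen unsere Gleichung für die Geschwindigkeit v(t) = -20·t^4 + 16·t^3 + 3·t^2 - 4·t + 2 1-mal ableiten. Die Ableitung von der Geschwindigkeit ergibt die Beschleunigung: a(t) = -80·t^3 + 48·t^2 + 6·t - 4. Mit a(t) = -80·t^3 + 48·t^2 + 6·t - 4 und Einsetzen von t = 2, finden wir a = -440.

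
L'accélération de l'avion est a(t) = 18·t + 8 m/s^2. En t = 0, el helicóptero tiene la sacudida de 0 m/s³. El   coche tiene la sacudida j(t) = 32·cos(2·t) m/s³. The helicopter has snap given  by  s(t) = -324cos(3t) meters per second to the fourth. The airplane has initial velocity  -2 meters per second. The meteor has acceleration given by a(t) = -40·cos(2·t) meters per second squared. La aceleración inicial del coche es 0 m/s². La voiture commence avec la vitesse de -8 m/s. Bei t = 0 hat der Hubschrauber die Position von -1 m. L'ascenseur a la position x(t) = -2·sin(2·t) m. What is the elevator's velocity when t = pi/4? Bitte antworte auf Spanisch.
Para resolver esto, necesitamos tomar 1 derivada de nuestra ecuación de la posición x(t) = -2·sin(2·t). La derivada de la posición da la velocidad: v(t) = -4·cos(2·t). Tenemos la velocidad v(t) = -4·cos(2·t). Sustituyendo t = pi/4: v(pi/4) = 0.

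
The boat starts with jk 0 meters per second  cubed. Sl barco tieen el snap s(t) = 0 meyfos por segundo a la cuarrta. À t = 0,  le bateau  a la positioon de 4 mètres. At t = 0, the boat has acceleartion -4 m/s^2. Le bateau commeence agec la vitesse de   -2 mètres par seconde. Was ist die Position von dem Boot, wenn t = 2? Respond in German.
Wir müssen unsere Gleichung für den Snap s(t) = 0 4-mal integrieren. Das Integral von dem Snap ist der Ruck. Mit j(0) = 0 erhalten wir j(t) = 0. Mit ∫j(t)dt und Anwendung von a(0) = -4, finden wir a(t) = -4. Durch Integration von der Beschleunigung und Verwendung der Anfangsbedingung v(0) = -2, erhalten wir v(t) = -4·t - 2. Die Stammfunktion von der Geschwindigkeit, mit x(0) = 4, ergibt die Position: x(t) = -2·t^2 - 2·t + 4. Aus der Gleichung für die Position x(t) = -2·t^2 - 2·t + 4, setzen wir t = 2 ein und erhalten x = -8.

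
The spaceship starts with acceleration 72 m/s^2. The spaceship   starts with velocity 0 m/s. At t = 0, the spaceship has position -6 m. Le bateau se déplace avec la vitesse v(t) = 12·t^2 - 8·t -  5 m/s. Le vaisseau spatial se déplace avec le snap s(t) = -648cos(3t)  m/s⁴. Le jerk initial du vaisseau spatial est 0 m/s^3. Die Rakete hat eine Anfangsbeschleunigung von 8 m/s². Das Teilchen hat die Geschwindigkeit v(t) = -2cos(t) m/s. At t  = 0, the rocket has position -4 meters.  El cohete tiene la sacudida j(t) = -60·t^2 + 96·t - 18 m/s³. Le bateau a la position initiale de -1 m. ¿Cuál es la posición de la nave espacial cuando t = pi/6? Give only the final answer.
La respuesta es 2.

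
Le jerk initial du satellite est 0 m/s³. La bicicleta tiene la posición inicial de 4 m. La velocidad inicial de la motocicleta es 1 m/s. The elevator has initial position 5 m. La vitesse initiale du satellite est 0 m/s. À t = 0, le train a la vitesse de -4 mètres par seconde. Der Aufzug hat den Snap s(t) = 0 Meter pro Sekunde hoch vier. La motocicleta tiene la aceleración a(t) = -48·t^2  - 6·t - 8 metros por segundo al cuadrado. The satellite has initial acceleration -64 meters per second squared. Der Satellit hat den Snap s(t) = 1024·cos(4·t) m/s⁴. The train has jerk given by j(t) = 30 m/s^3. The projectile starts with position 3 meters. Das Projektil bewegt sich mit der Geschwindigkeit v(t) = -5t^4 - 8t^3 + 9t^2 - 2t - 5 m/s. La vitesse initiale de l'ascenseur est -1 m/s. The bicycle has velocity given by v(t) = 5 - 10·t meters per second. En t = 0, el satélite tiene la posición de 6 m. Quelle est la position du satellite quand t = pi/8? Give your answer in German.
Um dies zu lösen, müssen wir 4 Stammfunktionen unserer Gleichung für den Snap s(t) = 1024·cos(4·t) finden. Die Stammfunktion von dem Snap, mit j(0) = 0, ergibt den Ruck: j(t) = 256·sin(4·t). Durch Integration von dem Ruck und Verwendung der Anfangsbedingung a(0) = -64, erhalten wir a(t) = -64·cos(4·t). Das Integral von der Beschleunigung ist die Geschwindigkeit. Mit v(0) = 0 erhalten wir v(t) = -16·sin(4·t). Die Stammfunktion von der Geschwindigkeit, mit x(0) = 6, ergibt die Position: x(t) = 4·cos(4·t) + 2. Mit x(t) = 4·cos(4·t) + 2 und Einsetzen von t = pi/8, finden wir x = 2.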